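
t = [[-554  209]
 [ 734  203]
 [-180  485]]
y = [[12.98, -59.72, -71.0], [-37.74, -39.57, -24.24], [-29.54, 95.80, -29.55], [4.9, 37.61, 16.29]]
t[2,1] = 485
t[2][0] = -180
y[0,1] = -59.72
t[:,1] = [209, 203, 485]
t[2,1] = 485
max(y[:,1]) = 95.8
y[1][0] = -37.74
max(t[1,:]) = 734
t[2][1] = 485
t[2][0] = -180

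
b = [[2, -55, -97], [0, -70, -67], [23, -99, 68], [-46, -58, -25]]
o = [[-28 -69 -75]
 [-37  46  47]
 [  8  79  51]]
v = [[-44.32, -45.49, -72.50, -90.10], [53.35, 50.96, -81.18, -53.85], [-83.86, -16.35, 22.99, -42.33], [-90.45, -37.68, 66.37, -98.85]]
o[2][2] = 51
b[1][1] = -70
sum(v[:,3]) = -285.13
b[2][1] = -99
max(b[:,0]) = 23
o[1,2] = 47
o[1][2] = 47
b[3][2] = -25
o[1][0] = -37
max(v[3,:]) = 66.37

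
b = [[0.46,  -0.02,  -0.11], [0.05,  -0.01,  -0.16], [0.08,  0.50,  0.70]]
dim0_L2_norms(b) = [0.47, 0.5, 0.73]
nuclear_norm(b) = 1.43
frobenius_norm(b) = 1.00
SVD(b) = [[0.1, 0.98, 0.15], [0.16, 0.13, -0.98], [-0.98, 0.12, -0.14]] @ diag([0.8772035773366554, 0.4726183592038483, 0.076457638279221]) @ [[-0.03, -0.56, -0.83], [0.99, 0.09, -0.09], [0.12, -0.82, 0.56]]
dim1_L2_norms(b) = [0.47, 0.17, 0.86]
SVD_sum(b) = [[-0.0,-0.05,-0.07], [-0.0,-0.08,-0.11], [0.02,0.49,0.71]] + [[0.46, 0.04, -0.04], [0.06, 0.01, -0.01], [0.06, 0.01, -0.01]] + [[0.0, -0.01, 0.01], [-0.01, 0.06, -0.04], [-0.00, 0.01, -0.01]]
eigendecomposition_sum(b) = [[(0.01+0j), (-0.03+0j), (-0.01+0j)],[-0.03+0.00j, 0.13-0.00j, 0.03-0.00j],[(0.02+0j), -0.11+0.00j, (-0.03+0j)]] + [[(0.23+0.14j), 0.26j, -0.05+0.29j], [0.04+0.11j, (-0.07+0.09j), -0.10+0.08j], [0.03-0.35j, (0.3-0.16j), (0.36-0.11j)]] + [[0.23-0.14j, -0.26j, (-0.05-0.29j)], [(0.04-0.11j), (-0.07-0.09j), -0.10-0.08j], [0.03+0.35j, (0.3+0.16j), 0.36+0.11j]]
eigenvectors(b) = [[(-0.15+0j), (-0.27+0.52j), (-0.27-0.52j)], [(0.76+0j), (-0.23+0.1j), -0.23-0.10j], [-0.63+0.00j, 0.77+0.00j, 0.77-0.00j]]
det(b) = 0.03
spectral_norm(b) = 0.88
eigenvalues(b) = [(0.11+0j), (0.52+0.12j), (0.52-0.12j)]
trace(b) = 1.15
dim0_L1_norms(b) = [0.59, 0.53, 0.97]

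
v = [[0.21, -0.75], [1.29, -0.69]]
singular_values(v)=[1.57, 0.52]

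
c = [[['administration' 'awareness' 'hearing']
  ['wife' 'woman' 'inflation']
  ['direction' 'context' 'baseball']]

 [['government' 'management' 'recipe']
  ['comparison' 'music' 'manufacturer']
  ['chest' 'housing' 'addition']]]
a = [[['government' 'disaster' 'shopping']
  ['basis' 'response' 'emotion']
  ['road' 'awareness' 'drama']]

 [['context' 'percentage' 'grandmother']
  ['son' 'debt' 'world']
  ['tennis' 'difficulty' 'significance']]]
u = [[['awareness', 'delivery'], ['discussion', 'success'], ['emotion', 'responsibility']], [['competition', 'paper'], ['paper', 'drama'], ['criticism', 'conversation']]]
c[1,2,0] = 'chest'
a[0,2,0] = 'road'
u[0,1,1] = 'success'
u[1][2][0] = 'criticism'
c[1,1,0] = 'comparison'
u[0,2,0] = 'emotion'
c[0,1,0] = 'wife'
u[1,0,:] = ['competition', 'paper']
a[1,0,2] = 'grandmother'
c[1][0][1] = 'management'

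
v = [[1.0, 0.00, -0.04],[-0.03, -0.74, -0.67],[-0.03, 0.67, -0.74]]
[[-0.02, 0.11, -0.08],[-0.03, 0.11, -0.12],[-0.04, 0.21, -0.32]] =v @ [[-0.02, 0.10, -0.07], [-0.01, 0.06, -0.12], [0.05, -0.23, 0.32]]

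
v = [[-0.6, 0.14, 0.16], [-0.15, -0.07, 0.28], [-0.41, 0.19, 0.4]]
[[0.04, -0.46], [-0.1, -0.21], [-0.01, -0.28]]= v@ [[-0.02, 0.9], [0.45, 0.66], [-0.25, -0.10]]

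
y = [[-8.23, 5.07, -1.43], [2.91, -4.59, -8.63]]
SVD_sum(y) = [[-5.06,  4.51,  3.65], [5.72,  -5.09,  -4.13]] + [[-3.17, 0.56, -5.08], [-2.81, 0.50, -4.5]]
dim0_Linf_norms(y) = [8.23, 5.07, 8.63]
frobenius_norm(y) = 14.12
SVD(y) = [[-0.66,0.75],[0.75,0.66]] @ diag([11.614104072903706, 8.037934223652341]) @ [[0.66,  -0.59,  -0.47],[-0.53,  0.09,  -0.84]]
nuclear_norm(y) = 19.65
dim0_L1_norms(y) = [11.14, 9.66, 10.06]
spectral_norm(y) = 11.61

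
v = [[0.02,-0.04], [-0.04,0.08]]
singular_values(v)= [0.1, 0.0]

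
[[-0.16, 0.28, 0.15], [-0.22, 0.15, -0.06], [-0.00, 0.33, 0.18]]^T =[[-0.16, -0.22, -0.0], [0.28, 0.15, 0.33], [0.15, -0.06, 0.18]]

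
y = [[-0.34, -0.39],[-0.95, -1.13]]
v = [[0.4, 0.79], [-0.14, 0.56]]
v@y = [[-0.89, -1.05], [-0.48, -0.58]]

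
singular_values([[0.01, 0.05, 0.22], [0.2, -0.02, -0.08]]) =[0.26, 0.18]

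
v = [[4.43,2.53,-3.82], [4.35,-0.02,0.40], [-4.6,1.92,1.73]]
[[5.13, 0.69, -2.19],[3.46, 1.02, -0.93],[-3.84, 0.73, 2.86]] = v@ [[0.82,0.20,-0.26], [0.2,0.51,0.39], [-0.26,0.39,0.53]]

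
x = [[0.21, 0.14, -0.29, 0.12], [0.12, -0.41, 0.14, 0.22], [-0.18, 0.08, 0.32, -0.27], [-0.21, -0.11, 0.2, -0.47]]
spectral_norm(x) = 0.79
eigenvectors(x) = [[(-0.24-0.08j),(-0.24+0.08j),-0.71+0.00j,(-0.88+0j)], [0.81+0.00j,(0.81-0j),(0.09+0j),(-0.2+0j)], [(-0.11+0.13j),(-0.11-0.13j),(0.63+0j),-0.34+0.00j], [0.15+0.48j,(0.15-0.48j),(0.3+0j),0.25+0.00j]]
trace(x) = -0.35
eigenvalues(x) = [(-0.42+0.14j), (-0.42-0.14j), (0.4+0j), (0.1+0j)]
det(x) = 0.01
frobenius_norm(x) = 0.97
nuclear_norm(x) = 1.61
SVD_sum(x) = [[0.15, 0.01, -0.18, 0.24], [0.05, 0.00, -0.07, 0.09], [-0.2, -0.02, 0.24, -0.32], [-0.24, -0.02, 0.29, -0.39]] + [[-0.01, 0.16, -0.08, -0.06], [0.04, -0.41, 0.21, 0.15], [-0.0, 0.02, -0.01, -0.01], [0.0, -0.01, 0.01, 0.00]] + [[0.02, -0.04, -0.05, -0.05], [0.00, -0.01, -0.01, -0.01], [-0.02, 0.06, 0.08, 0.07], [0.03, -0.08, -0.1, -0.09]] + [[0.06, 0.01, 0.02, -0.02], [0.02, 0.00, 0.01, -0.01], [0.05, 0.01, 0.02, -0.01], [0.0, 0.0, 0.00, -0.00]]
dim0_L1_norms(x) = [0.72, 0.74, 0.95, 1.08]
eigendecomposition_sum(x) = [[(-0.01-0.04j), (0.07+0.01j), -0.02+0.01j, 0.01-0.13j], [0.06+0.12j, -0.21+0.03j, 0.04-0.05j, (0.12+0.39j)], [-0.03-0.01j, (0.03-0.04j), 0.01j, (-0.08-0.04j)], [-0.06+0.06j, -0.06-0.12j, 0.04+0.02j, -0.21+0.15j]] + [[(-0.01+0.04j), 0.07-0.01j, (-0.02-0.01j), (0.01+0.13j)], [0.06-0.12j, (-0.21-0.03j), 0.04+0.05j, 0.12-0.39j], [-0.03+0.01j, (0.03+0.04j), 0.00-0.01j, (-0.08+0.04j)], [-0.06-0.06j, (-0.06+0.12j), 0.04-0.02j, (-0.21-0.15j)]] + [[(0.16+0j), -0.02-0.00j, -0.32+0.00j, 0.12+0.00j],[-0.02-0.00j, 0.00+0.00j, 0.04-0.00j, -0.01-0.00j],[(-0.14-0j), (0.02+0j), 0.29-0.00j, (-0.1-0j)],[-0.07-0.00j, (0.01+0j), 0.14-0.00j, -0.05-0.00j]] + [[(0.06+0j), (0.03+0j), 0.07-0.00j, -0.01+0.00j], [0.01+0.00j, 0.01+0.00j, (0.02-0j), -0.00+0.00j], [(0.02+0j), 0.01+0.00j, 0.03-0.00j, -0.00+0.00j], [-0.02-0.00j, (-0.01-0j), (-0.02+0j), -0j]]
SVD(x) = [[-0.43, -0.36, -0.38, 0.73], [-0.15, 0.93, -0.09, 0.32], [0.56, -0.06, 0.57, 0.6], [0.69, 0.03, -0.72, 0.04]] @ diag([0.7866933812846015, 0.5206622387440694, 0.21541457131196762, 0.08672323480760705]) @ [[-0.45, -0.04, 0.54, -0.71], [0.08, -0.84, 0.43, 0.31], [-0.19, 0.51, 0.62, 0.56], [0.87, 0.17, 0.38, -0.27]]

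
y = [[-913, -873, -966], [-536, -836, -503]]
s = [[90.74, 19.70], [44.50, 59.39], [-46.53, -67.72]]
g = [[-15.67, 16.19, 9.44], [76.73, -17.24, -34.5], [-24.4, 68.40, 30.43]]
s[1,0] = 44.5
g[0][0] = -15.67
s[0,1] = 19.7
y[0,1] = -873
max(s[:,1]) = 59.39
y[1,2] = -503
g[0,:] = [-15.67, 16.19, 9.44]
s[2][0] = -46.53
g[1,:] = [76.73, -17.24, -34.5]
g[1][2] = -34.5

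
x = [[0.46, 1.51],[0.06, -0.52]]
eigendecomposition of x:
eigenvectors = [[1.00, -0.82], [0.06, 0.58]]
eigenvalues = [0.55, -0.61]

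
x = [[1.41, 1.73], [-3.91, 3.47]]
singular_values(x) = [5.23, 2.23]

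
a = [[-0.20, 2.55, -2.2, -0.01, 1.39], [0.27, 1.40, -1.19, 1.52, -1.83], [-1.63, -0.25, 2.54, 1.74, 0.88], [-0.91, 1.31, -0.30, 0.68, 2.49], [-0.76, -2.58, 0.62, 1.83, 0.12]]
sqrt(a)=[[(0.01+0.74j), (0.84-0.81j), (-1.04+0.35j), (0.78-0.04j), 0.14-0.63j], [0.02+0.00j, 1.30+0.44j, -0.37+0.01j, 0.50-0.46j, (-0.48+0.58j)], [(-0.72+0.22j), (0.02-0.1j), (1.43+0.11j), 0.78-0.15j, (0.19-0.01j)], [(-0.49+0.25j), (0.37-0.7j), -0.23+0.11j, 1.29+0.42j, (0.62-0.76j)], [-0.39+0.14j, -0.70+0.51j, 0.07+0.08j, (0.63-0.7j), 0.86+0.75j]]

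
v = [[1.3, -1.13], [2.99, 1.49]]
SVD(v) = [[-0.24, -0.97], [-0.97, 0.24]] @ diag([3.4227352555976083, 1.5530561387435966]) @ [[-0.94, -0.34], [-0.34, 0.94]]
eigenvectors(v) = [[0.03-0.52j, 0.03+0.52j], [(-0.85+0j), (-0.85-0j)]]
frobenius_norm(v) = 3.76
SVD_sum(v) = [[0.79, 0.29], [3.12, 1.13]] + [[0.51,-1.42], [-0.13,0.36]]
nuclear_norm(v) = 4.98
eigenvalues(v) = [(1.4+1.84j), (1.4-1.84j)]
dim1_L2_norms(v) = [1.72, 3.34]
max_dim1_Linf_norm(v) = 2.99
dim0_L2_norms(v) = [3.26, 1.87]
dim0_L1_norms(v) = [4.29, 2.62]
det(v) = 5.32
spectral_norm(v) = 3.42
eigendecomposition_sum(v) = [[(0.65+0.95j), (-0.56+0.43j)], [1.50-1.14j, (0.74+0.88j)]] + [[0.65-0.95j, (-0.56-0.43j)],[(1.5+1.14j), 0.74-0.88j]]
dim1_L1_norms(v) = [2.43, 4.48]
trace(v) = 2.79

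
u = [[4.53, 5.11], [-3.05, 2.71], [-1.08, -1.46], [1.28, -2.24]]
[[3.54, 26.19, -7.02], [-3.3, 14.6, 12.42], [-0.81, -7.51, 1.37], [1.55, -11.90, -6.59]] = u @[[0.95, -0.13, -2.96], [-0.15, 5.24, 1.25]]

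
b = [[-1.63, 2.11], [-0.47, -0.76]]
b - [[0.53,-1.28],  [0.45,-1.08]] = [[-2.16,3.39],[-0.92,0.32]]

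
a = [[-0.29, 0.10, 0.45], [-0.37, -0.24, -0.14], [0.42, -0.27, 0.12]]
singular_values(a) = [0.64, 0.49, 0.34]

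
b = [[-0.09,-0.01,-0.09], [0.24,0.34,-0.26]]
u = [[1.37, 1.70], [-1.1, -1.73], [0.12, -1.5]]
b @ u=[[-0.12,-0.00], [-0.08,0.21]]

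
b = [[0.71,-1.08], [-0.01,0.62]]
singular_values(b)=[1.4, 0.31]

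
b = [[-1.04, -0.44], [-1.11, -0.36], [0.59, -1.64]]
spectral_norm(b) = 1.74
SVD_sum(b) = [[0.04, -0.13], [0.01, -0.04], [0.48, -1.67]] + [[-1.08, -0.31], [-1.12, -0.32], [0.11, 0.03]]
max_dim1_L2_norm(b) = 1.74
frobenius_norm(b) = 2.38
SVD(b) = [[-0.08, 0.69], [-0.02, 0.72], [-1.00, -0.07]] @ diag([1.7448886685626606, 1.6217162311334328]) @ [[-0.28, 0.96], [-0.96, -0.28]]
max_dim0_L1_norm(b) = 2.74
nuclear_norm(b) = 3.37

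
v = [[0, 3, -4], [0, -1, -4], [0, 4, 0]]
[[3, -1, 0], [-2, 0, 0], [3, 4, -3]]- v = [[3, -4, 4], [-2, 1, 4], [3, 0, -3]]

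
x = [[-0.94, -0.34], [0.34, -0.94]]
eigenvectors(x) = [[0.71j, -0.71j], [0.71+0.00j, 0.71-0.00j]]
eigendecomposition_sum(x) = [[-0.47+0.17j, (-0.17-0.47j)],  [0.17+0.47j, (-0.47+0.17j)]] + [[-0.47-0.17j, -0.17+0.47j], [0.17-0.47j, -0.47-0.17j]]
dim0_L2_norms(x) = [1.0, 1.0]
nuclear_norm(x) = 2.00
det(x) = 1.00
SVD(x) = [[-0.94,0.34],[0.34,0.94]] @ diag([0.999599919967984, 0.9995999199679839]) @ [[1.00, 0.0],  [-0.00, -1.00]]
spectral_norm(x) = 1.00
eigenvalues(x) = [(-0.94+0.34j), (-0.94-0.34j)]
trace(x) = -1.88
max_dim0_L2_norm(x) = 1.0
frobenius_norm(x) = 1.41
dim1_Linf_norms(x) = [0.94, 0.94]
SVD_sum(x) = [[-0.94, 0.0], [0.34, 0.0]] + [[0.0, -0.34], [0.00, -0.94]]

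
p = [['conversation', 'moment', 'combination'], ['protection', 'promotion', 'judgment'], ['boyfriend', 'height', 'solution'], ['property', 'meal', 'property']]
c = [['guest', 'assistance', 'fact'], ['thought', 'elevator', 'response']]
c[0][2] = 'fact'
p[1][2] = 'judgment'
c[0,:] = ['guest', 'assistance', 'fact']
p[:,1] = ['moment', 'promotion', 'height', 'meal']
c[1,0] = 'thought'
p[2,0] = 'boyfriend'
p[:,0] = ['conversation', 'protection', 'boyfriend', 'property']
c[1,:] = ['thought', 'elevator', 'response']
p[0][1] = 'moment'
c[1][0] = 'thought'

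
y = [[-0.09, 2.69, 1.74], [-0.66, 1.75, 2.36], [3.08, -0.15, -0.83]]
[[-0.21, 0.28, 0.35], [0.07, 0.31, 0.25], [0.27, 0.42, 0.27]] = y @ [[0.14, 0.19, 0.11], [-0.23, -0.02, 0.09], [0.24, 0.2, 0.07]]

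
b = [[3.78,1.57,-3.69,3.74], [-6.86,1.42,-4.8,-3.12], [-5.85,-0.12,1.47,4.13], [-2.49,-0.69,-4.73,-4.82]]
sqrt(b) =[[2.46, 0.41, -0.19, 1.29], [-1.75, 1.49, -1.10, 0.58], [-0.72, 0.06, 2.19, 1.85], [-1.30, -0.02, -1.84, 0.52]]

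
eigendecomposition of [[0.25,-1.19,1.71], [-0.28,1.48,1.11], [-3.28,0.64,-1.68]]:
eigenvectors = [[0.19+0.56j,0.19-0.56j,0.24+0.00j], [(0.17+0.22j),(0.17-0.22j),(-0.9+0j)], [(-0.76+0j),(-0.76-0j),(-0.37+0j)]]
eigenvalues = [(-0.98+2.24j), (-0.98-2.24j), (2.02+0j)]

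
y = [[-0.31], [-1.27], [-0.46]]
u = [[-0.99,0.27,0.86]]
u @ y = [[-0.43]]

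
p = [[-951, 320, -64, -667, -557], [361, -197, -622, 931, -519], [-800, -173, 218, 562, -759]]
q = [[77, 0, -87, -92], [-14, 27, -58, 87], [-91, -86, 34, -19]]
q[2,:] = [-91, -86, 34, -19]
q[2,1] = -86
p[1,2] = -622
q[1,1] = 27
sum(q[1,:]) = 42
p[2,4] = -759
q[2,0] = -91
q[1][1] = 27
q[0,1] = 0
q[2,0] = -91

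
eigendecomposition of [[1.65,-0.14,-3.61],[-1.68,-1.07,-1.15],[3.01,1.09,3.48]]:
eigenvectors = [[-0.72+0.00j, (-0.72-0j), (-0.16+0j)], [0.06-0.27j, 0.06+0.27j, (0.98+0j)], [(0.14+0.63j), 0.14-0.63j, (-0.14+0j)]]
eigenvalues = [(2.34+3.1j), (2.34-3.1j), (-0.63+0j)]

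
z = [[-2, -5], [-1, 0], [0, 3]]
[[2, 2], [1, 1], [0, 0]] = z @ [[-1, -1], [0, 0]]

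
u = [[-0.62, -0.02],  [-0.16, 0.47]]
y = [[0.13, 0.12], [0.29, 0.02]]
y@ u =[[-0.1,0.05],[-0.18,0.0]]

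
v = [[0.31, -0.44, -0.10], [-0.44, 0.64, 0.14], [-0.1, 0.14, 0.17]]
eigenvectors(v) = [[0.56, -0.82, 0.1], [-0.80, -0.57, -0.18], [-0.21, -0.02, 0.98]]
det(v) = 0.00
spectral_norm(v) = 0.98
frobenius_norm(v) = 0.99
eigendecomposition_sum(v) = [[0.31, -0.44, -0.11], [-0.44, 0.63, 0.16], [-0.11, 0.16, 0.04]] + [[0.0, 0.0, 0.00], [0.0, 0.00, 0.0], [0.0, 0.0, 0.00]] + [[0.0,  -0.0,  0.01], [-0.0,  0.00,  -0.02], [0.01,  -0.02,  0.13]]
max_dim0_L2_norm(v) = 0.79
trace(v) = 1.12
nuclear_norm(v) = 1.12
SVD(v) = [[-0.56,-0.10,-0.82],[0.8,0.18,-0.57],[0.21,-0.98,-0.02]] @ diag([0.9813935370765342, 0.13357161249911628, 0.005034850424349587]) @ [[-0.56, 0.8, 0.21],[-0.10, 0.18, -0.98],[-0.82, -0.57, -0.02]]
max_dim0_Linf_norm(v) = 0.64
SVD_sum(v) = [[0.31,-0.44,-0.11], [-0.44,0.63,0.16], [-0.11,0.16,0.04]] + [[0.00,  -0.0,  0.01], [-0.00,  0.0,  -0.02], [0.01,  -0.02,  0.13]] + [[0.00, 0.00, 0.00], [0.0, 0.0, 0.00], [0.00, 0.00, 0.00]]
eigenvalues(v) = [0.98, 0.01, 0.13]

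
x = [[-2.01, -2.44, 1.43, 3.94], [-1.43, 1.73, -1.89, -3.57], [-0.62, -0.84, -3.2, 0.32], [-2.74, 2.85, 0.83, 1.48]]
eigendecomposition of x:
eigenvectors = [[-0.07+0.45j, -0.07-0.45j, 0.67+0.00j, (0.04+0j)],  [(-0.15-0.57j), -0.15+0.57j, (0.33+0j), 0.19+0.00j],  [0.01+0.03j, 0.01-0.03j, (-0.55+0j), (0.95+0j)],  [-0.66+0.00j, (-0.66-0j), 0.38+0.00j, -0.24+0.00j]]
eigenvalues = [(1.82+4.3j), (1.82-4.3j), (-2.16+0j), (-3.48+0j)]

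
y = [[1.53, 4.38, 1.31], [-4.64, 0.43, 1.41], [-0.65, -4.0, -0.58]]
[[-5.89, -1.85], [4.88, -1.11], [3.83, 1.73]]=y @ [[-1.37,0.16], [-0.61,-0.44], [-0.86,-0.13]]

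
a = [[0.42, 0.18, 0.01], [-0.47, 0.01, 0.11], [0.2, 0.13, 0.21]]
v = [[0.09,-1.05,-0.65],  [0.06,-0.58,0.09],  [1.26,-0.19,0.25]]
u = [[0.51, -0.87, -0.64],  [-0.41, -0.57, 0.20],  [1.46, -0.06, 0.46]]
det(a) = 0.02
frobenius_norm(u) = 2.08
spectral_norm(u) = 1.62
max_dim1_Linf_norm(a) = 0.47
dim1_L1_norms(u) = [2.02, 1.18, 1.98]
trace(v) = -0.24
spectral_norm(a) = 0.68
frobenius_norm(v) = 1.89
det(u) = -1.09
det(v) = -0.58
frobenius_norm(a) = 0.74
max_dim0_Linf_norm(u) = 1.46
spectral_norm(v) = 1.39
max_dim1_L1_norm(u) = 2.02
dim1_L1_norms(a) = [0.61, 0.59, 0.54]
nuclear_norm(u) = 3.36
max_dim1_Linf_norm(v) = 1.26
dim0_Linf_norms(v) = [1.26, 1.05, 0.65]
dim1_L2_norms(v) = [1.24, 0.59, 1.3]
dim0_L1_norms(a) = [1.09, 0.32, 0.33]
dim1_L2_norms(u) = [1.19, 0.73, 1.53]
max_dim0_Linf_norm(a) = 0.47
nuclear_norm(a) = 1.04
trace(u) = 0.40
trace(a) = 0.64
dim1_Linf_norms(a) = [0.42, 0.47, 0.21]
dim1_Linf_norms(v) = [1.05, 0.58, 1.26]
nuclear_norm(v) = 2.96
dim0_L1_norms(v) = [1.41, 1.82, 0.99]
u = v + a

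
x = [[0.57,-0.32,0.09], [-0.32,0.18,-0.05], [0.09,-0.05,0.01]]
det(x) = -0.00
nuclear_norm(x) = 0.77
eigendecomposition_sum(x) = [[0.57, -0.32, 0.09], [-0.32, 0.18, -0.05], [0.09, -0.05, 0.01]] + [[0.00, 0.00, 0.00], [0.00, 0.00, 0.0], [0.0, 0.00, 0.00]] + [[-0.0, -0.00, 0.00], [-0.00, -0.0, 0.0], [0.0, 0.00, -0.0]]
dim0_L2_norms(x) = [0.66, 0.37, 0.1]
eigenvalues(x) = [0.76, 0.0, -0.0]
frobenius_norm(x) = 0.76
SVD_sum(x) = [[0.57, -0.32, 0.09], [-0.32, 0.18, -0.05], [0.09, -0.05, 0.01]] + [[-0.00,-0.0,0.00],[-0.00,-0.0,0.0],[0.00,0.0,-0.00]] + [[0.00, 0.00, 0.00], [0.0, 0.00, 0.00], [0.00, 0.00, 0.0]]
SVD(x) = [[-0.86, 0.17, -0.47], [0.49, 0.03, -0.87], [-0.14, -0.99, -0.11]] @ diag([0.7637951155869106, 0.004113404631441575, 0.0003182890445309351]) @ [[-0.86, 0.49, -0.14], [-0.17, -0.03, 0.99], [-0.47, -0.87, -0.11]]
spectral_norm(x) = 0.76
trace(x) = 0.76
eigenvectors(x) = [[-0.86, 0.47, -0.17], [0.49, 0.87, -0.03], [-0.14, 0.11, 0.99]]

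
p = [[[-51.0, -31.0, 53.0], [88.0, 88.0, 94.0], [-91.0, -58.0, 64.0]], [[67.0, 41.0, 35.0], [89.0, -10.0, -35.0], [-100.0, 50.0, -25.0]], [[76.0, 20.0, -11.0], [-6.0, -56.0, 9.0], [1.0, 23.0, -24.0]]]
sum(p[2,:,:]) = 32.0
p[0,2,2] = 64.0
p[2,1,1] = -56.0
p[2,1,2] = 9.0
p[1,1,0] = 89.0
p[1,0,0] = 67.0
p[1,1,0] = 89.0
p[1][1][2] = -35.0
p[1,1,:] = [89.0, -10.0, -35.0]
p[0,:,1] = [-31.0, 88.0, -58.0]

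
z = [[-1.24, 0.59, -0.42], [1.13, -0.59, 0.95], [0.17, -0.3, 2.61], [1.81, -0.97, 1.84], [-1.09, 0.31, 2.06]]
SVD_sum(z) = [[-0.35, 0.23, -0.87],[0.51, -0.34, 1.27],[0.89, -0.59, 2.24],[0.91, -0.61, 2.29],[0.50, -0.33, 1.26]] + [[-0.89, 0.36, 0.45],[0.63, -0.25, -0.32],[-0.73, 0.29, 0.37],[0.9, -0.36, -0.45],[-1.59, 0.64, 0.80]] + [[-0.00, -0.0, -0.00], [-0.0, -0.00, -0.0], [0.0, 0.0, 0.00], [-0.00, -0.0, -0.00], [-0.00, -0.0, -0.0]]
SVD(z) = [[-0.23, 0.4, 0.58], [0.34, -0.28, 0.64], [0.59, 0.32, -0.43], [0.61, -0.40, 0.17], [0.33, 0.71, 0.21]] @ diag([4.182221140421801, 2.675821227335144, 0.0026630718387513058]) @ [[0.36, -0.24, 0.9], [-0.84, 0.34, 0.42], [-0.41, -0.91, -0.08]]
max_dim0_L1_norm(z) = 7.88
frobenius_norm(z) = 4.96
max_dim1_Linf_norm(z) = 2.61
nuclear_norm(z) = 6.86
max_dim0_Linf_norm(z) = 2.61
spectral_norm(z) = 4.18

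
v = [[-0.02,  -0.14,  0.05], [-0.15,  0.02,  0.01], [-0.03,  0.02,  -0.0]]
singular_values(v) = [0.16, 0.15, 0.0]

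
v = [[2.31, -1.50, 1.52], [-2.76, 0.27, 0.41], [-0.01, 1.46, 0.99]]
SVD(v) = [[-0.76, 0.3, 0.58], [0.65, 0.22, 0.73], [0.09, 0.93, -0.36]] @ diag([3.900550441039901, 1.755794081411239, 1.6030575163058558]) @ [[-0.91, 0.37, -0.21], [0.04, 0.55, 0.83], [-0.42, -0.75, 0.52]]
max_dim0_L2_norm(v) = 3.6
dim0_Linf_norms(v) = [2.76, 1.5, 1.52]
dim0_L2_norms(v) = [3.6, 2.11, 1.86]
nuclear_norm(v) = 7.26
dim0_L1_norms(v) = [5.08, 3.23, 2.92]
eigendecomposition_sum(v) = [[(-0.39+0j), (-0.56+0j), 0.32-0.00j],[(-0.65+0j), -0.93+0.00j, (0.53-0j)],[0.36-0.00j, (0.52-0j), -0.29+0.00j]] + [[(1.35-2.97j),-0.47+0.16j,(0.6-2.89j)], [(-1.05+4.38j),(0.6-0.34j),-0.06+4.09j], [(-0.19+4.05j),0.47-0.40j,(0.64+3.62j)]] + [[1.35+2.97j, (-0.47-0.16j), (0.6+2.89j)], [(-1.05-4.38j), (0.6+0.34j), (-0.06-4.09j)], [-0.19-4.05j, (0.47+0.4j), (0.64-3.62j)]]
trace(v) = 3.57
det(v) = -10.98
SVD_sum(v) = [[2.68, -1.09, 0.61], [-2.28, 0.93, -0.52], [-0.31, 0.13, -0.07]] + [[0.02, 0.29, 0.43],[0.01, 0.21, 0.32],[0.06, 0.90, 1.36]] + [[-0.39, -0.69, 0.48], [-0.49, -0.88, 0.60], [0.24, 0.43, -0.30]]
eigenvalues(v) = [(-1.61+0j), (2.59+0.31j), (2.59-0.31j)]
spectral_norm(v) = 3.90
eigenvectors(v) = [[-0.46+0.00j,(-0.46-0.09j),-0.46+0.09j],[-0.77+0.00j,0.65+0.00j,0.65-0.00j],[(0.43+0j),(0.58-0.11j),(0.58+0.11j)]]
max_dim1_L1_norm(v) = 5.33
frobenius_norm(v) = 4.57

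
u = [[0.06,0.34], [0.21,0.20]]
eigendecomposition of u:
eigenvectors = [[-0.86, -0.7], [0.52, -0.71]]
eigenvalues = [-0.15, 0.41]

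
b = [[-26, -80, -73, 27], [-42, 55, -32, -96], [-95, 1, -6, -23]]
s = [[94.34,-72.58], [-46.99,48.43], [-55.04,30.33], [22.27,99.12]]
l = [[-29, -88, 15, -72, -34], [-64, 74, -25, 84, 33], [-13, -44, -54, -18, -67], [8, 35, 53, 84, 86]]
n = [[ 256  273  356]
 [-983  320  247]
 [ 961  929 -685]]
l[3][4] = 86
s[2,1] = 30.33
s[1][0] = -46.99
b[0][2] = -73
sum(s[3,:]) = 121.39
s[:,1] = [-72.58, 48.43, 30.33, 99.12]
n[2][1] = 929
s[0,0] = 94.34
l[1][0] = -64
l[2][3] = -18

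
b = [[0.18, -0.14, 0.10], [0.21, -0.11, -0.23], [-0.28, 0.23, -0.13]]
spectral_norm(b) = 0.49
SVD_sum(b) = [[0.19, -0.14, 0.02], [0.17, -0.12, 0.02], [-0.30, 0.22, -0.04]] + [[-0.01, -0.00, 0.08],[0.04, 0.01, -0.25],[0.02, 0.01, -0.09]] + [[0.0, 0.0, 0.0], [0.00, 0.00, 0.00], [0.00, 0.00, 0.00]]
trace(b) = -0.06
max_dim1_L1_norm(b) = 0.64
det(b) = 0.00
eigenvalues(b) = [(0.01+0j), (-0.04+0.28j), (-0.04-0.28j)]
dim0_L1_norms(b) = [0.67, 0.48, 0.46]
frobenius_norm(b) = 0.57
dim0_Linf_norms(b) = [0.28, 0.23, 0.23]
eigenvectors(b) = [[0.59+0.00j, (0.07+0.36j), (0.07-0.36j)],[(0.8+0j), 0.72+0.00j, (0.72-0j)],[(0.12+0j), (-0.17-0.57j), -0.17+0.57j]]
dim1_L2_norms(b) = [0.25, 0.33, 0.38]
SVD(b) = [[-0.48,  0.27,  0.83], [-0.43,  -0.90,  0.04], [0.76,  -0.34,  0.55]] @ diag([0.48928598861916317, 0.2825704630766073, 0.0072907295684256634]) @ [[-0.80,0.59,-0.1], [-0.16,-0.06,0.98], [0.58,0.80,0.14]]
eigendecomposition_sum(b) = [[(0.01+0j), 0.00+0.00j, (0.01-0j)], [(0.01+0j), 0.00+0.00j, 0.01-0.00j], [0.00+0.00j, 0.00+0.00j, -0j]] + [[0.08+0.03j, -0.07-0.01j, (0.05-0.07j)], [(0.1-0.15j), (-0.06+0.13j), (-0.12-0.12j)], [-0.14-0.04j, (0.11+0.01j), -0.07+0.12j]] + [[(0.08-0.03j),-0.07+0.01j,(0.05+0.07j)], [0.10+0.15j,(-0.06-0.13j),(-0.12+0.12j)], [-0.14+0.04j,0.11-0.01j,(-0.07-0.12j)]]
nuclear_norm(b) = 0.78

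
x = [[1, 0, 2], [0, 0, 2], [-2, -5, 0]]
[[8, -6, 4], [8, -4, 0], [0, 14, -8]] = x@[[0, -2, 4], [0, -2, 0], [4, -2, 0]]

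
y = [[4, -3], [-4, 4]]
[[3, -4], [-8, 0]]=y @ [[-3, -4], [-5, -4]]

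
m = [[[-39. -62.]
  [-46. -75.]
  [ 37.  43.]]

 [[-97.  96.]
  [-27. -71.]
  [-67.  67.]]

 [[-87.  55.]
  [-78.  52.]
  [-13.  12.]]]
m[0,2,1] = 43.0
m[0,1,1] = -75.0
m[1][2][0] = -67.0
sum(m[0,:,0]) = -48.0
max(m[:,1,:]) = 52.0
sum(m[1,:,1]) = 92.0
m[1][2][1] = 67.0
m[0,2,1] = 43.0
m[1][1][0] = -27.0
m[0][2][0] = 37.0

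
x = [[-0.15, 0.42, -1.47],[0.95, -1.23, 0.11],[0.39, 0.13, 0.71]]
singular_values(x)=[1.88, 1.33, 0.41]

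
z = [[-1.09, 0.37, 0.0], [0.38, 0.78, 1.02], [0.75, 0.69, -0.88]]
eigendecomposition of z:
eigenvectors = [[0.15+0.00j, 0.00+0.46j, -0.46j], [0.92+0.00j, (-0.38-0.15j), -0.38+0.15j], [0.35+0.00j, 0.79+0.00j, (0.79-0j)]]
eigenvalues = [(1.23+0j), (-1.21+0.31j), (-1.21-0.31j)]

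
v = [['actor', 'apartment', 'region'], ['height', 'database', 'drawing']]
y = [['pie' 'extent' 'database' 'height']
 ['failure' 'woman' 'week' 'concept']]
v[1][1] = 'database'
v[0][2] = 'region'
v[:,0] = ['actor', 'height']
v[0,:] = ['actor', 'apartment', 'region']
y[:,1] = ['extent', 'woman']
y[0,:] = ['pie', 'extent', 'database', 'height']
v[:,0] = ['actor', 'height']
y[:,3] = ['height', 'concept']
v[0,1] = 'apartment'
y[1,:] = ['failure', 'woman', 'week', 'concept']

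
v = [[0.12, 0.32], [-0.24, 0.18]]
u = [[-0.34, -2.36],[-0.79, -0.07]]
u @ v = [[0.53,-0.53], [-0.08,-0.27]]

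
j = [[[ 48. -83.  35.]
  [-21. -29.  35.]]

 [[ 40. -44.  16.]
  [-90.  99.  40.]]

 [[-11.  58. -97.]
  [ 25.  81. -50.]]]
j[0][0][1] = -83.0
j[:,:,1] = [[-83.0, -29.0], [-44.0, 99.0], [58.0, 81.0]]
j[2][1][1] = 81.0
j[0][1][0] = -21.0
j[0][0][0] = 48.0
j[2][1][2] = -50.0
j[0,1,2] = 35.0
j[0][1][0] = -21.0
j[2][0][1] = 58.0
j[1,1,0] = -90.0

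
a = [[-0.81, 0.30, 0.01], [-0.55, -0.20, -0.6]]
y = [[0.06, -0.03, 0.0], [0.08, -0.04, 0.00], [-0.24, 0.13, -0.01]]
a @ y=[[-0.03,0.01,-0.0], [0.09,-0.05,0.01]]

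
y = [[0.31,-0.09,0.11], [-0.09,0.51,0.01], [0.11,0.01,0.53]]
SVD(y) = [[0.45,  -0.10,  -0.89],[-0.42,  0.85,  -0.30],[0.79,  0.51,  0.34]] @ diag([0.5873441449590475, 0.5260775022490438, 0.23657835279190878]) @ [[0.45, -0.42, 0.79], [-0.10, 0.85, 0.51], [-0.89, -0.30, 0.34]]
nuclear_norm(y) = 1.35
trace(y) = 1.35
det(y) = 0.07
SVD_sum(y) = [[0.12, -0.11, 0.21], [-0.11, 0.1, -0.19], [0.21, -0.19, 0.36]] + [[0.0,-0.04,-0.03], [-0.04,0.38,0.23], [-0.03,0.23,0.14]] + [[0.19, 0.06, -0.07], [0.06, 0.02, -0.02], [-0.07, -0.02, 0.03]]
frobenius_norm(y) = 0.82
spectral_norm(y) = 0.59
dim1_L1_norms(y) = [0.51, 0.61, 0.65]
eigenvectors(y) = [[-0.89,  -0.45,  -0.10], [-0.30,  0.42,  0.85], [0.34,  -0.79,  0.51]]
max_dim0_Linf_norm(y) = 0.53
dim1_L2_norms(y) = [0.34, 0.52, 0.54]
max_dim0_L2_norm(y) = 0.54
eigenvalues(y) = [0.24, 0.59, 0.53]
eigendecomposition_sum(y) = [[0.19, 0.06, -0.07],[0.06, 0.02, -0.02],[-0.07, -0.02, 0.03]] + [[0.12,-0.11,0.21],[-0.11,0.10,-0.19],[0.21,-0.19,0.36]] + [[0.00,-0.04,-0.03], [-0.04,0.38,0.23], [-0.03,0.23,0.14]]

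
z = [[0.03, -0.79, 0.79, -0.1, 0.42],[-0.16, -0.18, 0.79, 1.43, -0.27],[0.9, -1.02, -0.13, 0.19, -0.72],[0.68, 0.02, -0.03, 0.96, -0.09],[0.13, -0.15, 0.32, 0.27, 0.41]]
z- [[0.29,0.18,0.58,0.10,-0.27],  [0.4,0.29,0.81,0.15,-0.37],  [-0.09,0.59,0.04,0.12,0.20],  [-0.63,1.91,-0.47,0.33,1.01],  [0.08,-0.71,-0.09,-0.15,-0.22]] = [[-0.26, -0.97, 0.21, -0.20, 0.69], [-0.56, -0.47, -0.02, 1.28, 0.1], [0.99, -1.61, -0.17, 0.07, -0.92], [1.31, -1.89, 0.44, 0.63, -1.1], [0.05, 0.56, 0.41, 0.42, 0.63]]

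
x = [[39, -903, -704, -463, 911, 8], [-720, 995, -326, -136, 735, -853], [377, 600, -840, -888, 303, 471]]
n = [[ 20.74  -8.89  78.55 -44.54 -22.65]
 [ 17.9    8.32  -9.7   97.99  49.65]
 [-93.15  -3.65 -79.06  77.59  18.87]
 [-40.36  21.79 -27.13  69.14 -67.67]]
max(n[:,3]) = 97.99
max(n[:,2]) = 78.55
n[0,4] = -22.65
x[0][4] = 911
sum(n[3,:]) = -44.230000000000004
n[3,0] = -40.36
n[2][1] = -3.65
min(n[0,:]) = -44.54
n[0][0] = 20.74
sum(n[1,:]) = 164.16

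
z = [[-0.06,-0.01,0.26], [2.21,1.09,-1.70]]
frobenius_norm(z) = 3.01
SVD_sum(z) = [[-0.14,-0.07,0.11], [2.20,1.09,-1.71]] + [[0.08,  0.06,  0.15], [0.01,  0.00,  0.01]]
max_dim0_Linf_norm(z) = 2.21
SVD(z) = [[-0.07, 1.00], [1.00, 0.07]] @ diag([3.00009860690282, 0.1814065843892214]) @ [[0.74, 0.36, -0.57], [0.47, 0.34, 0.82]]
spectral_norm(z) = 3.00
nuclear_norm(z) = 3.18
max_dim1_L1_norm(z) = 5.0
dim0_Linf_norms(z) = [2.21, 1.09, 1.7]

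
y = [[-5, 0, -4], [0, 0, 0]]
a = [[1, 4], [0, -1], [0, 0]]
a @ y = [[-5, 0, -4], [0, 0, 0], [0, 0, 0]]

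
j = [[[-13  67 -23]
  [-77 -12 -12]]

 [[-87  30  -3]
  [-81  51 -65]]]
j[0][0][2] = -23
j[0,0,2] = -23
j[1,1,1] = 51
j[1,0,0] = -87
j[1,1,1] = 51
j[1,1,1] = 51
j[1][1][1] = 51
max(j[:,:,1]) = 67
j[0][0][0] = -13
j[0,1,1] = -12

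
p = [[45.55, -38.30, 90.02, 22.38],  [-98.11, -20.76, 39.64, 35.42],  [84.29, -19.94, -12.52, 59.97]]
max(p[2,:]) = 84.29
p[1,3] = 35.42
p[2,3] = 59.97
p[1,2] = 39.64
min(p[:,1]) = -38.3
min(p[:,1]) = -38.3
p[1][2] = 39.64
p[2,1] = -19.94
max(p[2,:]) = 84.29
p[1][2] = 39.64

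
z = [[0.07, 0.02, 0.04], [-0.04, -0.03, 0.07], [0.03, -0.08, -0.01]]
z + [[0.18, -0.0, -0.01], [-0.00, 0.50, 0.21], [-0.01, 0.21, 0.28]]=[[0.25,0.02,0.03],[-0.04,0.47,0.28],[0.02,0.13,0.27]]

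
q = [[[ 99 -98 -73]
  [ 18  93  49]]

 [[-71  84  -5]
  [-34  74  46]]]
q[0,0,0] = 99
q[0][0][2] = -73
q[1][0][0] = -71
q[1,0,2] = -5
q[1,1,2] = 46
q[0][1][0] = 18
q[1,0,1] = 84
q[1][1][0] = -34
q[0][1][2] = 49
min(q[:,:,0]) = -71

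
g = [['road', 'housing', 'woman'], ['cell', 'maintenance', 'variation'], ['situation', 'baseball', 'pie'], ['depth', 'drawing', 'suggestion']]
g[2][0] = 'situation'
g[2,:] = ['situation', 'baseball', 'pie']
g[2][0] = 'situation'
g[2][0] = 'situation'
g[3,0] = 'depth'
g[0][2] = 'woman'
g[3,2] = 'suggestion'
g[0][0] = 'road'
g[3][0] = 'depth'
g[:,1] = ['housing', 'maintenance', 'baseball', 'drawing']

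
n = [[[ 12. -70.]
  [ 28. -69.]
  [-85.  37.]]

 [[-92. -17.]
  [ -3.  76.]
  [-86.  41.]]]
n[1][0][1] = -17.0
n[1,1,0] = -3.0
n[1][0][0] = -92.0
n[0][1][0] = 28.0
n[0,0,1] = -70.0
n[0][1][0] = 28.0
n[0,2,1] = 37.0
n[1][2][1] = 41.0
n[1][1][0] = -3.0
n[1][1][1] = 76.0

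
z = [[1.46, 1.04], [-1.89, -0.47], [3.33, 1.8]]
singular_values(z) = [4.59, 0.52]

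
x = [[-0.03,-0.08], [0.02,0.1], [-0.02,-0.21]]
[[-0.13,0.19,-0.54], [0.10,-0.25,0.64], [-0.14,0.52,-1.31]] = x@ [[3.28,0.26,1.74], [0.35,-2.52,6.07]]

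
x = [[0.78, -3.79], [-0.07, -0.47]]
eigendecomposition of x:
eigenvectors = [[1.0, 0.94], [-0.05, 0.35]]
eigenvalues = [0.96, -0.65]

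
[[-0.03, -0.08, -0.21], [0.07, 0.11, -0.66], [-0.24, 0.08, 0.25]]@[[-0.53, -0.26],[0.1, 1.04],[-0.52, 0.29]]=[[0.12, -0.14], [0.32, -0.1], [0.01, 0.22]]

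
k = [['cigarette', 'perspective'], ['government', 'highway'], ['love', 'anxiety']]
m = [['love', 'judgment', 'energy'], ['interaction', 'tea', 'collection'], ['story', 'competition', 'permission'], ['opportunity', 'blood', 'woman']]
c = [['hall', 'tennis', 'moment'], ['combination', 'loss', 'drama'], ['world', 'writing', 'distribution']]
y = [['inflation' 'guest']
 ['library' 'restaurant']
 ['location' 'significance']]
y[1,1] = 'restaurant'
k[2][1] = 'anxiety'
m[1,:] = ['interaction', 'tea', 'collection']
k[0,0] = 'cigarette'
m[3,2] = 'woman'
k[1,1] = 'highway'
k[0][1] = 'perspective'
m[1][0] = 'interaction'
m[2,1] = 'competition'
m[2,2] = 'permission'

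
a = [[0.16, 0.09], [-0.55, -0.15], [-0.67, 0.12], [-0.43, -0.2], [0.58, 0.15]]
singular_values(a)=[1.15, 0.28]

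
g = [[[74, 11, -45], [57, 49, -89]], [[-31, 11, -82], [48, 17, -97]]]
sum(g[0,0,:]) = 40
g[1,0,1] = 11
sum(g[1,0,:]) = -102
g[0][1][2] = -89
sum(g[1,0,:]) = -102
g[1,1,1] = 17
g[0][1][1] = 49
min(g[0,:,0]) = 57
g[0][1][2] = -89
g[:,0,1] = [11, 11]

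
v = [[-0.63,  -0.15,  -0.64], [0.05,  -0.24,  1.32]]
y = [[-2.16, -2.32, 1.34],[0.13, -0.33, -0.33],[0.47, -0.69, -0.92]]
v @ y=[[1.04,1.95,-0.21], [0.48,-0.95,-1.07]]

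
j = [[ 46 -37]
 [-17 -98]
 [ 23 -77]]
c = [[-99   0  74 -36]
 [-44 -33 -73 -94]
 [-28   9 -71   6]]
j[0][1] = -37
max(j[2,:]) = 23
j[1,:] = [-17, -98]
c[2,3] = 6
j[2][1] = -77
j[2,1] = -77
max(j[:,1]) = -37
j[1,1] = -98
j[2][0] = 23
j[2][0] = 23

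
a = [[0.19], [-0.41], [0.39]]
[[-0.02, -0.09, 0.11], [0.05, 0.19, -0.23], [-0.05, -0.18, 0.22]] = a @ [[-0.12,  -0.47,  0.57]]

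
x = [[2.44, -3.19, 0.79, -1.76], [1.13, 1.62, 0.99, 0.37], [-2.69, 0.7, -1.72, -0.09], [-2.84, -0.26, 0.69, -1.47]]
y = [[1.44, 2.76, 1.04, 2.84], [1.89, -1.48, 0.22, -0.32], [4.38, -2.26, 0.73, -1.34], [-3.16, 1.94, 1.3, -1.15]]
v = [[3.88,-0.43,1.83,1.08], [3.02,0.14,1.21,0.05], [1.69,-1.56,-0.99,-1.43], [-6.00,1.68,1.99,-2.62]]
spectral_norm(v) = 8.47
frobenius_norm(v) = 9.40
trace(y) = -0.46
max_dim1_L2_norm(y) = 5.16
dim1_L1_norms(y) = [8.08, 3.91, 8.71, 7.55]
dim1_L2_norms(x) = [4.46, 2.24, 3.27, 3.28]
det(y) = -20.44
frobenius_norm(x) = 6.81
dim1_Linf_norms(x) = [3.19, 1.62, 2.69, 2.84]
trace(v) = 0.41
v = x + y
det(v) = 37.42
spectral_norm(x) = 5.33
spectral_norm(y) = 6.64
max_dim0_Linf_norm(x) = 3.19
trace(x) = 0.87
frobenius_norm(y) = 8.25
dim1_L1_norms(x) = [8.18, 4.11, 5.2, 5.26]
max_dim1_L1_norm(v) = 12.29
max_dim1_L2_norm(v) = 7.05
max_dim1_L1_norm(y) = 8.71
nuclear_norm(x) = 11.57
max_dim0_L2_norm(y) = 5.9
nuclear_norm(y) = 13.52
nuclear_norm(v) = 14.67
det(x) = 21.60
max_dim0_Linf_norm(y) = 4.38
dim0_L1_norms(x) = [9.1, 5.77, 4.19, 3.69]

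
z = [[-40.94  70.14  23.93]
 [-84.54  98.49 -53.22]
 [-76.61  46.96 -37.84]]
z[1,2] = -53.22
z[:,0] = [-40.94, -84.54, -76.61]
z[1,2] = -53.22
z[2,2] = -37.84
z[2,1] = 46.96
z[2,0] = -76.61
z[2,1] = 46.96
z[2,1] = 46.96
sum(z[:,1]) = 215.59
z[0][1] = 70.14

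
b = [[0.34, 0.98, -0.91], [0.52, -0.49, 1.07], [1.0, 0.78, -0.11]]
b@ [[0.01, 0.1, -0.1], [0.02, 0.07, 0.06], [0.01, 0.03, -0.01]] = [[0.01, 0.08, 0.03], [0.01, 0.05, -0.09], [0.02, 0.15, -0.05]]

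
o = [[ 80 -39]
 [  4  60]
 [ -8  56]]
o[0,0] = 80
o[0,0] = 80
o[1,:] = [4, 60]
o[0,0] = 80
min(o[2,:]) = -8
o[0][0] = 80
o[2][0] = -8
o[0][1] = -39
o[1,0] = 4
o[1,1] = 60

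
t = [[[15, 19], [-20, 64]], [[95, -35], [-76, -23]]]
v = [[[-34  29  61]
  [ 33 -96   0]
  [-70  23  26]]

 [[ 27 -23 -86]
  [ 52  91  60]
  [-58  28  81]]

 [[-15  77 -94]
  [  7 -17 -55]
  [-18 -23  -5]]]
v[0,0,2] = 61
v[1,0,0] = 27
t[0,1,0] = -20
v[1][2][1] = 28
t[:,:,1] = [[19, 64], [-35, -23]]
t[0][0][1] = 19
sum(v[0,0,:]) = 56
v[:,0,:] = [[-34, 29, 61], [27, -23, -86], [-15, 77, -94]]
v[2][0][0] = -15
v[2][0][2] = -94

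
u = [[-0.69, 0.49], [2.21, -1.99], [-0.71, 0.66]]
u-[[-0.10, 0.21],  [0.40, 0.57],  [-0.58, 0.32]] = [[-0.59, 0.28], [1.81, -2.56], [-0.13, 0.34]]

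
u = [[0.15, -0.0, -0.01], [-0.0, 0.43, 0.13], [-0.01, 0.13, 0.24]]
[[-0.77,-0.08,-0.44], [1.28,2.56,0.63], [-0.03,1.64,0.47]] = u @ [[-5.32,-0.22,-2.88], [3.68,4.66,1.1], [-2.35,4.29,1.23]]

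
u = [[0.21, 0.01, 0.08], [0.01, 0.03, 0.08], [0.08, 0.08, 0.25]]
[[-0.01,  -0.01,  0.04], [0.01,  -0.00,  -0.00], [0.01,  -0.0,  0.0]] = u @ [[-0.10,  -0.06,  0.19],  [-0.12,  0.07,  -0.08],  [0.13,  -0.02,  -0.02]]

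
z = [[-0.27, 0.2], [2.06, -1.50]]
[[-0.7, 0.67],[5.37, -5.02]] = z @ [[2.71, 0.39], [0.14, 3.88]]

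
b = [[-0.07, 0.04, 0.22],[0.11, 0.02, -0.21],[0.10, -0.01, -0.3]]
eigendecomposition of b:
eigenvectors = [[0.54, -0.75, -0.48],[-0.50, 0.59, -0.87],[-0.68, -0.29, -0.11]]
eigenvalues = [-0.39, -0.02, 0.05]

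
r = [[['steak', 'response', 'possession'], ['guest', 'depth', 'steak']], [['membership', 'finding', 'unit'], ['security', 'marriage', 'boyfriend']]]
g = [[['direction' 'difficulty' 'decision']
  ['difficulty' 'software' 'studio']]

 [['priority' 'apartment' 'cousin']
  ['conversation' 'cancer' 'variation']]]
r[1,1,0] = 'security'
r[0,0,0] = 'steak'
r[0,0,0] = 'steak'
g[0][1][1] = 'software'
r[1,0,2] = 'unit'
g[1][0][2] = 'cousin'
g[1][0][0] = 'priority'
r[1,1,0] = 'security'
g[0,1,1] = 'software'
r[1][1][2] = 'boyfriend'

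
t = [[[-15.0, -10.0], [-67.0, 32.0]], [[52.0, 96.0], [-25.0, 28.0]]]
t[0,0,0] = -15.0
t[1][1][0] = -25.0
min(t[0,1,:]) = -67.0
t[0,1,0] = -67.0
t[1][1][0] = -25.0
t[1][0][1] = 96.0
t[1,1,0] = -25.0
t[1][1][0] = -25.0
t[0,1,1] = 32.0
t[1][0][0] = 52.0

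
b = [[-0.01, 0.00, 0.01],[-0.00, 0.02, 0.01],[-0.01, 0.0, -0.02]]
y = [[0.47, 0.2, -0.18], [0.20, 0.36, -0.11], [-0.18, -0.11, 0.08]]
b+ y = [[0.46, 0.2, -0.17],[0.20, 0.38, -0.1],[-0.19, -0.11, 0.06]]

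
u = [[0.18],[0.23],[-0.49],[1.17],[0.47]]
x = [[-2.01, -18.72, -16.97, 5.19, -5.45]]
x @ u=[[7.16]]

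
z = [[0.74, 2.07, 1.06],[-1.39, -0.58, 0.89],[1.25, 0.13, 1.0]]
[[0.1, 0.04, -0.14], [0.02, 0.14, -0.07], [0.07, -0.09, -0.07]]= z @ [[0.01,-0.10,0.01], [0.02,0.04,-0.03], [0.05,0.03,-0.08]]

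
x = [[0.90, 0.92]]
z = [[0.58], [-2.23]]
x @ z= [[-1.53]]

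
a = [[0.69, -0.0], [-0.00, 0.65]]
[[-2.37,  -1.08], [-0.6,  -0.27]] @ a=[[-1.64,-0.70], [-0.41,-0.18]]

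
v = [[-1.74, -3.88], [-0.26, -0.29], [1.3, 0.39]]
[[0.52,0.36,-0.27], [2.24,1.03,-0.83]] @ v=[[-1.35, -2.23], [-5.24, -9.31]]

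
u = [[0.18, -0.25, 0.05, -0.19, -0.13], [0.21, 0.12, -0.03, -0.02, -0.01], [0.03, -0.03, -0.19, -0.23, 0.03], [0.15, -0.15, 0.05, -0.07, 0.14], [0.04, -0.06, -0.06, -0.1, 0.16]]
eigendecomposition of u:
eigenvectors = [[(0.66+0j), (0.66-0j), 0.13+0.00j, (-0.18+0j), -0.09+0.00j], [(-0.1-0.45j), -0.10+0.45j, -0.21+0.00j, 0.45+0.00j, -0.68+0.00j], [0.01+0.28j, 0.01-0.28j, (-0.9+0j), (0.6+0j), (-0.29+0j)], [(0.43-0.27j), 0.43+0.27j, (0.33+0j), -0.63+0.00j, 0.56+0.00j], [(0.14-0j), 0.14+0.00j, (-0.14+0j), 0.06+0.00j, (0.37+0j)]]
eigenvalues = [(0.07+0.27j), (0.07-0.27j), (-0.11+0j), (0.02+0j), (0.16+0j)]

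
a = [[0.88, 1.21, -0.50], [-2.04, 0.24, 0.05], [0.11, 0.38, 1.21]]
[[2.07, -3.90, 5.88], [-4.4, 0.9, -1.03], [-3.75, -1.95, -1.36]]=a @ [[1.97, -0.80, 0.84], [-0.95, -2.90, 3.32], [-2.98, -0.63, -2.24]]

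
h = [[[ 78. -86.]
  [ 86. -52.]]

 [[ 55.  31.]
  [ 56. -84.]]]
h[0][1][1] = -52.0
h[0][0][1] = -86.0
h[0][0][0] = 78.0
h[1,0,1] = 31.0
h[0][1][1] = -52.0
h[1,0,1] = 31.0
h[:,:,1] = [[-86.0, -52.0], [31.0, -84.0]]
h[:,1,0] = [86.0, 56.0]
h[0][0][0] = 78.0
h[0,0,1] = -86.0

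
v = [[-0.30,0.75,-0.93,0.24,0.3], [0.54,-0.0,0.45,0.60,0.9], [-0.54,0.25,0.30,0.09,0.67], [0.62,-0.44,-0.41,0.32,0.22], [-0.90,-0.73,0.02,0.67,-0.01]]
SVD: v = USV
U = [[-0.23,  0.0,  -0.90,  -0.32,  0.18], [0.86,  0.22,  -0.16,  0.09,  0.43], [0.28,  -0.30,  -0.38,  0.51,  -0.65], [0.30,  0.25,  0.06,  -0.71,  -0.58], [0.21,  -0.89,  0.10,  -0.35,  0.16]]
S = [1.43, 1.39, 1.33, 1.05, 0.25]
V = [[0.27, -0.27, 0.40, 0.5, 0.67], [0.89, 0.34, -0.08, -0.29, 0.05], [0.25, -0.65, 0.47, -0.20, -0.5], [-0.25, 0.44, 0.73, -0.42, 0.16], [0.11, 0.44, 0.27, 0.67, -0.53]]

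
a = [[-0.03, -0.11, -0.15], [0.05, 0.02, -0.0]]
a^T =[[-0.03,0.05], [-0.11,0.02], [-0.15,-0.0]]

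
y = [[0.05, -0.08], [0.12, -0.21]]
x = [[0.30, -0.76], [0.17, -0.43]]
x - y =[[0.25, -0.68], [0.05, -0.22]]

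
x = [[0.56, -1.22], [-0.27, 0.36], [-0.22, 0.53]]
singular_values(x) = [1.52, 0.1]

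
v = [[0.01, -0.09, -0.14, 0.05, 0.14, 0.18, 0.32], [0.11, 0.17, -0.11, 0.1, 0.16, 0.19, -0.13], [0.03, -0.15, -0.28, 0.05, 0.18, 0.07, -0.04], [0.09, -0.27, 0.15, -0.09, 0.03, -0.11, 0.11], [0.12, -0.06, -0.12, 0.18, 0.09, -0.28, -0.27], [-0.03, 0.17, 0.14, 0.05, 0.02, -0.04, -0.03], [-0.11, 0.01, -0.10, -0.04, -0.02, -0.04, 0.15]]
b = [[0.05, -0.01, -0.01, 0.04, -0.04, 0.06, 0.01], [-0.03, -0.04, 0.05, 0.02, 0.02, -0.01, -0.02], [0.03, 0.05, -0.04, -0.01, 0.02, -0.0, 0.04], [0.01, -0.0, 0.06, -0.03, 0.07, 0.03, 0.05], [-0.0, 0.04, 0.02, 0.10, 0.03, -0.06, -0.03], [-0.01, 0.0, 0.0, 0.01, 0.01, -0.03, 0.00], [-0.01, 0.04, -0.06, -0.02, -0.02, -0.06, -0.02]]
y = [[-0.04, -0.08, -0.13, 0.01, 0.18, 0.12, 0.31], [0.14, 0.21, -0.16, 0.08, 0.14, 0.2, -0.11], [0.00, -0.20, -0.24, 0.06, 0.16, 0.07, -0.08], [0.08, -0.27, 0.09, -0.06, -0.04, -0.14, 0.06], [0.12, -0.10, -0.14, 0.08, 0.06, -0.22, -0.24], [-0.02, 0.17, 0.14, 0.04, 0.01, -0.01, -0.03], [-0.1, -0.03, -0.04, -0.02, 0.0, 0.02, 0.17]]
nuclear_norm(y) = 1.95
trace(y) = 0.09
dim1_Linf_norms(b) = [0.06, 0.05, 0.05, 0.07, 0.1, 0.03, 0.06]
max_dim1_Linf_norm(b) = 0.1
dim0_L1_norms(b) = [0.14, 0.18, 0.24, 0.23, 0.21, 0.25, 0.17]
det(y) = -0.00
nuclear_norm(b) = 0.53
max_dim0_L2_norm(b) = 0.12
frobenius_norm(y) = 0.92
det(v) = 0.00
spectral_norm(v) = 0.57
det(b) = -0.00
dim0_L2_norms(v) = [0.22, 0.41, 0.42, 0.24, 0.3, 0.41, 0.48]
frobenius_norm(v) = 0.97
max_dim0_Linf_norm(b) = 0.1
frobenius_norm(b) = 0.25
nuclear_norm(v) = 2.13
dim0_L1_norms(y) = [0.5, 1.06, 0.94, 0.35, 0.59, 0.78, 1.0]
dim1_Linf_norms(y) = [0.31, 0.21, 0.24, 0.27, 0.24, 0.17, 0.17]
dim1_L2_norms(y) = [0.41, 0.41, 0.37, 0.34, 0.4, 0.23, 0.21]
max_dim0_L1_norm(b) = 0.25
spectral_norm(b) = 0.15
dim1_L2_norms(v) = [0.43, 0.38, 0.38, 0.37, 0.47, 0.23, 0.22]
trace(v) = 0.01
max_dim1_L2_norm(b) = 0.13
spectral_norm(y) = 0.52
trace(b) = -0.08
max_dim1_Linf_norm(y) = 0.31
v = b + y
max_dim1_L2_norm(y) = 0.41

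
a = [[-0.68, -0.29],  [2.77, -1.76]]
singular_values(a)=[3.31, 0.6]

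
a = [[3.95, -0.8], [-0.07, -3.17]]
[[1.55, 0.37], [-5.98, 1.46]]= a@[[0.77, 0.0], [1.87, -0.46]]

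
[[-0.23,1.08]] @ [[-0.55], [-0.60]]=[[-0.52]]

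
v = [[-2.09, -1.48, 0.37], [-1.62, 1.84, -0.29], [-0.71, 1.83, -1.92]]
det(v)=9.960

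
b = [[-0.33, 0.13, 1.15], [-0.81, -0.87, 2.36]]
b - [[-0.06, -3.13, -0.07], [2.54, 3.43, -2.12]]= [[-0.27, 3.26, 1.22], [-3.35, -4.3, 4.48]]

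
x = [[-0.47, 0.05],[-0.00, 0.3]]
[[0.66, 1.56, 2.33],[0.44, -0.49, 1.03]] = x @ [[-1.25, -3.50, -4.6], [1.48, -1.65, 3.43]]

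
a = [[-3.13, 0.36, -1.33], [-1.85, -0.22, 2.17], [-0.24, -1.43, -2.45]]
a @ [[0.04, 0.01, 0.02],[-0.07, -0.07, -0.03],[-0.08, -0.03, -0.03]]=[[-0.04, -0.02, -0.03],  [-0.23, -0.07, -0.10],  [0.29, 0.17, 0.11]]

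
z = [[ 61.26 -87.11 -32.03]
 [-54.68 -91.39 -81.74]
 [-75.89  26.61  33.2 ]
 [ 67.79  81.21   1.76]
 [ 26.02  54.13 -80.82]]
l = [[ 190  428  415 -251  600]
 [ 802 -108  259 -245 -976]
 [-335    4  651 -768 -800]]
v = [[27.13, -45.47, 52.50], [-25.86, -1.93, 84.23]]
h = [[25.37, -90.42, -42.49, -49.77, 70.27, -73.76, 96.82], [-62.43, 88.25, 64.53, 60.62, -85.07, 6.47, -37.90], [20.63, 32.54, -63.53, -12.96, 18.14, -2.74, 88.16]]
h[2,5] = -2.74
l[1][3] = -245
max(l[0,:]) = 600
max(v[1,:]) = 84.23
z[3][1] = 81.21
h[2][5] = -2.74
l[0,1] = 428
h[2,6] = 88.16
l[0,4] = 600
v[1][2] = 84.23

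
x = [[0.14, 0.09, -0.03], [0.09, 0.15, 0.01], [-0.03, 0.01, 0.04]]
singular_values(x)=[0.24, 0.08, 0.02]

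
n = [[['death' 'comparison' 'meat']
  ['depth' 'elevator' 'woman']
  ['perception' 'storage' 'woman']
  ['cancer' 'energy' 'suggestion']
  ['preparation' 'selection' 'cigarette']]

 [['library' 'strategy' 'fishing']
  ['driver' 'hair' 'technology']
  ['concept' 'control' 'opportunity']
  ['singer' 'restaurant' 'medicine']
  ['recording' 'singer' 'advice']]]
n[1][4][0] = 'recording'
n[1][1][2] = 'technology'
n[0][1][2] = 'woman'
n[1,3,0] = 'singer'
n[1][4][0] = 'recording'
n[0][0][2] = 'meat'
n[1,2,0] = 'concept'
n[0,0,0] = 'death'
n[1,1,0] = 'driver'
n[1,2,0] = 'concept'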